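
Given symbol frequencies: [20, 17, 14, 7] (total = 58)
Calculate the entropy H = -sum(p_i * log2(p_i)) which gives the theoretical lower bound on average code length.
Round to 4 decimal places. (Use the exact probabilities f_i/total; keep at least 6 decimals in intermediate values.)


Per-symbol terms -p_i * log2(p_i) with p_i = f_i/58:
  p = 20/58 = 0.344828: log2(p) = -1.536053, -p*log2(p) = 0.529673
  p = 17/58 = 0.293103: log2(p) = -1.770518, -p*log2(p) = 0.518945
  p = 14/58 = 0.241379: log2(p) = -2.050626, -p*log2(p) = 0.494979
  p = 7/58 = 0.120690: log2(p) = -3.050626, -p*log2(p) = 0.368179
H = 0.529673 + 0.518945 + 0.494979 + 0.368179 = 1.911776

H = 1.9118 bits/symbol


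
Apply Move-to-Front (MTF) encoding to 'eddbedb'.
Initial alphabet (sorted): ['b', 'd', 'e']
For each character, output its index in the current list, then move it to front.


MTF encoding:
'e': index 2 in ['b', 'd', 'e'] -> ['e', 'b', 'd']
'd': index 2 in ['e', 'b', 'd'] -> ['d', 'e', 'b']
'd': index 0 in ['d', 'e', 'b'] -> ['d', 'e', 'b']
'b': index 2 in ['d', 'e', 'b'] -> ['b', 'd', 'e']
'e': index 2 in ['b', 'd', 'e'] -> ['e', 'b', 'd']
'd': index 2 in ['e', 'b', 'd'] -> ['d', 'e', 'b']
'b': index 2 in ['d', 'e', 'b'] -> ['b', 'd', 'e']


Output: [2, 2, 0, 2, 2, 2, 2]


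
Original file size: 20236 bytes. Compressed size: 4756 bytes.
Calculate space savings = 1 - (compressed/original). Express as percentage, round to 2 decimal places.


ratio = compressed/original = 4756/20236 = 0.235027
savings = 1 - ratio = 1 - 0.235027 = 0.764973
as a percentage: 0.764973 * 100 = 76.5%

Space savings = 1 - 4756/20236 = 76.5%


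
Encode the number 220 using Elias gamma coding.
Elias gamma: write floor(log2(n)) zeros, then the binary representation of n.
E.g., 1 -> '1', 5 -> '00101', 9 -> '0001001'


num_bits = floor(log2(220)) + 1 = 8
leading_zeros = num_bits - 1 = 7
binary(220) = 11011100

Elias gamma(220) = '0000000' + '11011100' = 000000011011100 (15 bits)


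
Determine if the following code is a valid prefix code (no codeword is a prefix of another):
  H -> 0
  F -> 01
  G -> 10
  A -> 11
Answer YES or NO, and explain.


Checking each pair (does one codeword prefix another?):
  H='0' vs F='01': prefix -- VIOLATION

NO -- this is NOT a valid prefix code. H (0) is a prefix of F (01).


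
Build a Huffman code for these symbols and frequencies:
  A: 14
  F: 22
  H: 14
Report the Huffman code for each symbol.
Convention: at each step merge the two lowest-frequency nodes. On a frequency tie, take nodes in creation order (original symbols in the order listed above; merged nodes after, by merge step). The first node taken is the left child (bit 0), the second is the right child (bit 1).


Huffman tree construction:
Step 1: Merge A(14) + H(14) = 28
Step 2: Merge F(22) + (A+H)(28) = 50
Read each symbol's code off the tree from the root (left child = 0, right child = 1).

Codes:
  A: 10 (length 2)
  F: 0 (length 1)
  H: 11 (length 2)
Average code length: 78/50 = 1.5600 bits/symbol


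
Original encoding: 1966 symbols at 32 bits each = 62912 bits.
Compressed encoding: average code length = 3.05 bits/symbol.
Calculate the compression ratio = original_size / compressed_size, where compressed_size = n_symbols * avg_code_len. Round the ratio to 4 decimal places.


original_size = n_symbols * orig_bits = 1966 * 32 = 62912 bits
compressed_size = n_symbols * avg_code_len = 1966 * 3.05 = 5996.3 bits
ratio = original_size / compressed_size = 62912 / 5996.3 = 10.4918

Compression ratio = 10.4918


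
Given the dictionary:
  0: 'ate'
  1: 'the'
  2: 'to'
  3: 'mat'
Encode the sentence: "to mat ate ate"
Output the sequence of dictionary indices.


Look up each word in the dictionary:
  'to' -> 2
  'mat' -> 3
  'ate' -> 0
  'ate' -> 0

Encoded: [2, 3, 0, 0]


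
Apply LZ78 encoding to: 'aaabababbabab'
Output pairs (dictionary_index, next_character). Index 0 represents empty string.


LZ78 encoding steps:
Dictionary: {0: ''}
Step 1: w='' (idx 0), next='a' -> output (0, 'a'), add 'a' as idx 1
Step 2: w='a' (idx 1), next='a' -> output (1, 'a'), add 'aa' as idx 2
Step 3: w='' (idx 0), next='b' -> output (0, 'b'), add 'b' as idx 3
Step 4: w='a' (idx 1), next='b' -> output (1, 'b'), add 'ab' as idx 4
Step 5: w='ab' (idx 4), next='b' -> output (4, 'b'), add 'abb' as idx 5
Step 6: w='ab' (idx 4), next='a' -> output (4, 'a'), add 'aba' as idx 6
Step 7: w='b' (idx 3), end of input -> output (3, '')


Encoded: [(0, 'a'), (1, 'a'), (0, 'b'), (1, 'b'), (4, 'b'), (4, 'a'), (3, '')]


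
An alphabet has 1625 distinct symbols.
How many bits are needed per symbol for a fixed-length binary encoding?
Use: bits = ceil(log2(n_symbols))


log2(1625) = 10.6662
Bracket: 2^10 = 1024 < 1625 <= 2^11 = 2048
So ceil(log2(1625)) = 11

bits = ceil(log2(1625)) = ceil(10.6662) = 11 bits


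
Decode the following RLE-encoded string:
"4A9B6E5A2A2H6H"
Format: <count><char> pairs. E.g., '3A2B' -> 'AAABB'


Expanding each <count><char> pair:
  4A -> 'AAAA'
  9B -> 'BBBBBBBBB'
  6E -> 'EEEEEE'
  5A -> 'AAAAA'
  2A -> 'AA'
  2H -> 'HH'
  6H -> 'HHHHHH'

Decoded = AAAABBBBBBBBBEEEEEEAAAAAAAHHHHHHHH


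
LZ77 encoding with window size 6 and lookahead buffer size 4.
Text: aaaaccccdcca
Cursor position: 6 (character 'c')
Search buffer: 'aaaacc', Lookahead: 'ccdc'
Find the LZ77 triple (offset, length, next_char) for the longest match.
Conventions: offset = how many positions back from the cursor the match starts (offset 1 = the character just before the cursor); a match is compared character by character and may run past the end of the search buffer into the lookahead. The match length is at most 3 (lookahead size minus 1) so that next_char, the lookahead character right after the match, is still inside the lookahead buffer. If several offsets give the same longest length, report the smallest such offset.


Try each offset into the search buffer:
  offset=1 (pos 5, char 'c'): match length 2
  offset=2 (pos 4, char 'c'): match length 2
  offset=3 (pos 3, char 'a'): match length 0
  offset=4 (pos 2, char 'a'): match length 0
  offset=5 (pos 1, char 'a'): match length 0
  offset=6 (pos 0, char 'a'): match length 0
Longest match has length 2, found at offsets 1, 2; take the smallest, offset 1.
next_char = character at position 6 + 2 = 8 -> 'd'

Best match: offset=1, length=2 (matching 'cc' starting at position 5)
LZ77 triple: (1, 2, 'd')


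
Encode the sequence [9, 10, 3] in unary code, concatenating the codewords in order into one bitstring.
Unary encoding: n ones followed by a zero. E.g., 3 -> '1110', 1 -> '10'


Encode each number as n ones followed by a terminating 0:
  9 -> 1111111110 (10 bits)
  10 -> 11111111110 (11 bits)
  3 -> 1110 (4 bits)
Total length = 10 + 11 + 4 = 25 bits.

Unary([9, 10, 3]) = 1111111110111111111101110 (25 bits)


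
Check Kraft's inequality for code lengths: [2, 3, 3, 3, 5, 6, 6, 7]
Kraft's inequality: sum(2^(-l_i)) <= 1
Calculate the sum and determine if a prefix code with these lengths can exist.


Sum = 2^(-2) + 2^(-3) + 2^(-3) + 2^(-3) + 2^(-5) + 2^(-6) + 2^(-6) + 2^(-7)
    = 0.25 + 0.125 + 0.125 + 0.125 + 0.03125 + 0.015625 + 0.015625 + 0.0078125
    = 89/128 = 0.6953125
Since 0.6953125 <= 1, Kraft's inequality IS satisfied.
A prefix code with these lengths CAN exist.

Kraft sum = 0.6953125. Satisfied.


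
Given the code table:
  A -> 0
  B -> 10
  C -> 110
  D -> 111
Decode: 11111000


Decoding:
111 -> D
110 -> C
0 -> A
0 -> A


Result: DCAA


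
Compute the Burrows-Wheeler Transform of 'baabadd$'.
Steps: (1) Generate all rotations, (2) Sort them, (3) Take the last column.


Rotations (sorted):
  0: $baabadd -> last char: d
  1: aabadd$b -> last char: b
  2: abadd$ba -> last char: a
  3: add$baab -> last char: b
  4: baabadd$ -> last char: $
  5: badd$baa -> last char: a
  6: d$baabad -> last char: d
  7: dd$baaba -> last char: a


BWT = dbab$ada


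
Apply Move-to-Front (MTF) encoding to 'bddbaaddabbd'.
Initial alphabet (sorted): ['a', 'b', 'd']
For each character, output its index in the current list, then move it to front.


MTF encoding:
'b': index 1 in ['a', 'b', 'd'] -> ['b', 'a', 'd']
'd': index 2 in ['b', 'a', 'd'] -> ['d', 'b', 'a']
'd': index 0 in ['d', 'b', 'a'] -> ['d', 'b', 'a']
'b': index 1 in ['d', 'b', 'a'] -> ['b', 'd', 'a']
'a': index 2 in ['b', 'd', 'a'] -> ['a', 'b', 'd']
'a': index 0 in ['a', 'b', 'd'] -> ['a', 'b', 'd']
'd': index 2 in ['a', 'b', 'd'] -> ['d', 'a', 'b']
'd': index 0 in ['d', 'a', 'b'] -> ['d', 'a', 'b']
'a': index 1 in ['d', 'a', 'b'] -> ['a', 'd', 'b']
'b': index 2 in ['a', 'd', 'b'] -> ['b', 'a', 'd']
'b': index 0 in ['b', 'a', 'd'] -> ['b', 'a', 'd']
'd': index 2 in ['b', 'a', 'd'] -> ['d', 'b', 'a']


Output: [1, 2, 0, 1, 2, 0, 2, 0, 1, 2, 0, 2]


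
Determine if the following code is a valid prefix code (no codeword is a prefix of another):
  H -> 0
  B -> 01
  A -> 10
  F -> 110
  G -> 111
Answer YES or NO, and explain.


Checking each pair (does one codeword prefix another?):
  H='0' vs B='01': prefix -- VIOLATION

NO -- this is NOT a valid prefix code. H (0) is a prefix of B (01).


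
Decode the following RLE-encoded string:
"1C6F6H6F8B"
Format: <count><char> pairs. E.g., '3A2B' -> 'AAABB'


Expanding each <count><char> pair:
  1C -> 'C'
  6F -> 'FFFFFF'
  6H -> 'HHHHHH'
  6F -> 'FFFFFF'
  8B -> 'BBBBBBBB'

Decoded = CFFFFFFHHHHHHFFFFFFBBBBBBBB


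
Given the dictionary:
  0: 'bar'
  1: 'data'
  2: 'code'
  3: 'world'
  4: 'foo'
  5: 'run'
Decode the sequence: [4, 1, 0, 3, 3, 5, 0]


Look up each index in the dictionary:
  4 -> 'foo'
  1 -> 'data'
  0 -> 'bar'
  3 -> 'world'
  3 -> 'world'
  5 -> 'run'
  0 -> 'bar'

Decoded: "foo data bar world world run bar"


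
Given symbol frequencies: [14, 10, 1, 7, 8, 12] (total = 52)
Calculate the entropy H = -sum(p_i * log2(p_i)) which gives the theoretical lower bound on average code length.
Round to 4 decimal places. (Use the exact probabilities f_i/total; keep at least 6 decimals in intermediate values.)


Per-symbol terms -p_i * log2(p_i) with p_i = f_i/52:
  p = 14/52 = 0.269231: log2(p) = -1.893085, -p*log2(p) = 0.509677
  p = 10/52 = 0.192308: log2(p) = -2.378512, -p*log2(p) = 0.457406
  p = 1/52 = 0.019231: log2(p) = -5.700440, -p*log2(p) = 0.109624
  p = 7/52 = 0.134615: log2(p) = -2.893085, -p*log2(p) = 0.389454
  p = 8/52 = 0.153846: log2(p) = -2.700440, -p*log2(p) = 0.415452
  p = 12/52 = 0.230769: log2(p) = -2.115477, -p*log2(p) = 0.488187
H = 0.509677 + 0.457406 + 0.109624 + 0.389454 + 0.415452 + 0.488187 = 2.369800

H = 2.3698 bits/symbol


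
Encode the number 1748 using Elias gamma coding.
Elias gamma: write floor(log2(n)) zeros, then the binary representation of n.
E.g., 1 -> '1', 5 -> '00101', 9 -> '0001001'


num_bits = floor(log2(1748)) + 1 = 11
leading_zeros = num_bits - 1 = 10
binary(1748) = 11011010100

Elias gamma(1748) = '0000000000' + '11011010100' = 000000000011011010100 (21 bits)


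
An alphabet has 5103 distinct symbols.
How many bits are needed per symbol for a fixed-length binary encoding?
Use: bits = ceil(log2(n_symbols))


log2(5103) = 12.3171
Bracket: 2^12 = 4096 < 5103 <= 2^13 = 8192
So ceil(log2(5103)) = 13

bits = ceil(log2(5103)) = ceil(12.3171) = 13 bits


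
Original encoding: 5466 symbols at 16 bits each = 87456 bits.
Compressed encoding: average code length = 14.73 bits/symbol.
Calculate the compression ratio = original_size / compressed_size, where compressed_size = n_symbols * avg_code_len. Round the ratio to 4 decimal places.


original_size = n_symbols * orig_bits = 5466 * 16 = 87456 bits
compressed_size = n_symbols * avg_code_len = 5466 * 14.73 = 80514.18 bits
ratio = original_size / compressed_size = 87456 / 80514.18 = 1.0862

Compression ratio = 1.0862


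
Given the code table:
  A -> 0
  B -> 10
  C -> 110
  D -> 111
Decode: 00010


Decoding:
0 -> A
0 -> A
0 -> A
10 -> B


Result: AAAB


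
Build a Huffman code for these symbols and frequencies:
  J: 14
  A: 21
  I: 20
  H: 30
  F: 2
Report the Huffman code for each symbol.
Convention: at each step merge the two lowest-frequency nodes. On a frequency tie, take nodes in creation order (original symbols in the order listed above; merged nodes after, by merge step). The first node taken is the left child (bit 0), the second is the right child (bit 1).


Huffman tree construction:
Step 1: Merge F(2) + J(14) = 16
Step 2: Merge (F+J)(16) + I(20) = 36
Step 3: Merge A(21) + H(30) = 51
Step 4: Merge ((F+J)+I)(36) + (A+H)(51) = 87
Read each symbol's code off the tree from the root (left child = 0, right child = 1).

Codes:
  J: 001 (length 3)
  A: 10 (length 2)
  I: 01 (length 2)
  H: 11 (length 2)
  F: 000 (length 3)
Average code length: 190/87 = 2.1839 bits/symbol


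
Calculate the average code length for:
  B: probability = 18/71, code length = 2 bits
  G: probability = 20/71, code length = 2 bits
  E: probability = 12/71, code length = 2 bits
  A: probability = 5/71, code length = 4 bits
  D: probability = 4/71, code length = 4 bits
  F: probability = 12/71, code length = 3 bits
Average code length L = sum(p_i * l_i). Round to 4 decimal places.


Weighted contributions p_i * l_i:
  B: (18/71) * 2 = 36/71
  G: (20/71) * 2 = 40/71
  E: (12/71) * 2 = 24/71
  A: (5/71) * 4 = 20/71
  D: (4/71) * 4 = 16/71
  F: (12/71) * 3 = 36/71
Sum = (36 + 40 + 24 + 20 + 16 + 36)/71 = 172/71

L = 172/71 = 2.4225 bits/symbol


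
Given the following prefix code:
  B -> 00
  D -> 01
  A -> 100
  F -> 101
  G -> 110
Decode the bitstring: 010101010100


Decoding step by step:
Bits 01 -> D
Bits 01 -> D
Bits 01 -> D
Bits 01 -> D
Bits 01 -> D
Bits 00 -> B


Decoded message: DDDDDB


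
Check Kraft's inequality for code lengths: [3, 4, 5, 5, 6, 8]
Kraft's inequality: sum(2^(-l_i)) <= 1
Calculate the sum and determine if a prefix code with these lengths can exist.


Sum = 2^(-3) + 2^(-4) + 2^(-5) + 2^(-5) + 2^(-6) + 2^(-8)
    = 0.125 + 0.0625 + 0.03125 + 0.03125 + 0.015625 + 0.00390625
    = 69/256 = 0.26953125
Since 0.26953125 <= 1, Kraft's inequality IS satisfied.
A prefix code with these lengths CAN exist.

Kraft sum = 0.26953125. Satisfied.


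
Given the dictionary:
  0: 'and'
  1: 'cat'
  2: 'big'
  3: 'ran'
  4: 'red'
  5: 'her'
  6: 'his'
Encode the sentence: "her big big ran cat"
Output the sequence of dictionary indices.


Look up each word in the dictionary:
  'her' -> 5
  'big' -> 2
  'big' -> 2
  'ran' -> 3
  'cat' -> 1

Encoded: [5, 2, 2, 3, 1]


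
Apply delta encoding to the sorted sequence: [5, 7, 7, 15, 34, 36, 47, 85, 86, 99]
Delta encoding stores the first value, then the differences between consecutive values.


First value: 5
Deltas:
  7 - 5 = 2
  7 - 7 = 0
  15 - 7 = 8
  34 - 15 = 19
  36 - 34 = 2
  47 - 36 = 11
  85 - 47 = 38
  86 - 85 = 1
  99 - 86 = 13


Delta encoded: [5, 2, 0, 8, 19, 2, 11, 38, 1, 13]


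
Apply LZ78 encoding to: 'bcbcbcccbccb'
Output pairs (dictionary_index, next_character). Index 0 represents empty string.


LZ78 encoding steps:
Dictionary: {0: ''}
Step 1: w='' (idx 0), next='b' -> output (0, 'b'), add 'b' as idx 1
Step 2: w='' (idx 0), next='c' -> output (0, 'c'), add 'c' as idx 2
Step 3: w='b' (idx 1), next='c' -> output (1, 'c'), add 'bc' as idx 3
Step 4: w='bc' (idx 3), next='c' -> output (3, 'c'), add 'bcc' as idx 4
Step 5: w='c' (idx 2), next='b' -> output (2, 'b'), add 'cb' as idx 5
Step 6: w='c' (idx 2), next='c' -> output (2, 'c'), add 'cc' as idx 6
Step 7: w='b' (idx 1), end of input -> output (1, '')


Encoded: [(0, 'b'), (0, 'c'), (1, 'c'), (3, 'c'), (2, 'b'), (2, 'c'), (1, '')]


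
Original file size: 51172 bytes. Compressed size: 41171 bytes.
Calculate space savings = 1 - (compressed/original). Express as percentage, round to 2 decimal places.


ratio = compressed/original = 41171/51172 = 0.804561
savings = 1 - ratio = 1 - 0.804561 = 0.195439
as a percentage: 0.195439 * 100 = 19.54%

Space savings = 1 - 41171/51172 = 19.54%


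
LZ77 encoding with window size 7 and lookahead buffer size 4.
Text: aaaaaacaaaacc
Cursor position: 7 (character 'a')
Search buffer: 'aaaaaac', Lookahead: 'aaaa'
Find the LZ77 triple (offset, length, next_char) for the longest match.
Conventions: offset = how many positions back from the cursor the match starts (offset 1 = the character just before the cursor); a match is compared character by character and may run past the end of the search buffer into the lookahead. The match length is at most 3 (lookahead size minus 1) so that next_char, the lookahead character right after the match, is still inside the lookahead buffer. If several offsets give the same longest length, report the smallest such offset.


Try each offset into the search buffer:
  offset=1 (pos 6, char 'c'): match length 0
  offset=2 (pos 5, char 'a'): match length 1
  offset=3 (pos 4, char 'a'): match length 2
  offset=4 (pos 3, char 'a'): match length 3
  offset=5 (pos 2, char 'a'): match length 3
  offset=6 (pos 1, char 'a'): match length 3
  offset=7 (pos 0, char 'a'): match length 3
Longest match has length 3, found at offsets 4, 5, 6, 7; take the smallest, offset 4.
next_char = character at position 7 + 3 = 10 -> 'a'

Best match: offset=4, length=3 (matching 'aaa' starting at position 3)
LZ77 triple: (4, 3, 'a')


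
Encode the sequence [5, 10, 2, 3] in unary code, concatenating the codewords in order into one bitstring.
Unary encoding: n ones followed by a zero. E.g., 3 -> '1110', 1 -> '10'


Encode each number as n ones followed by a terminating 0:
  5 -> 111110 (6 bits)
  10 -> 11111111110 (11 bits)
  2 -> 110 (3 bits)
  3 -> 1110 (4 bits)
Total length = 6 + 11 + 3 + 4 = 24 bits.

Unary([5, 10, 2, 3]) = 111110111111111101101110 (24 bits)


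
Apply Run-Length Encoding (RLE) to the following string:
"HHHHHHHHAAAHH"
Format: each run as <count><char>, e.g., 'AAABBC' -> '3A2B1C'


Scanning runs left to right:
  i=0: run of 'H' x 8 -> '8H'
  i=8: run of 'A' x 3 -> '3A'
  i=11: run of 'H' x 2 -> '2H'

RLE = 8H3A2H


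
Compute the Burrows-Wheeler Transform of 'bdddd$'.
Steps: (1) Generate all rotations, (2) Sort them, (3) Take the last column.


Rotations (sorted):
  0: $bdddd -> last char: d
  1: bdddd$ -> last char: $
  2: d$bddd -> last char: d
  3: dd$bdd -> last char: d
  4: ddd$bd -> last char: d
  5: dddd$b -> last char: b


BWT = d$dddb


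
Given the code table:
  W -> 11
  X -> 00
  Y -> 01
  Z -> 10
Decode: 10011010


Decoding:
10 -> Z
01 -> Y
10 -> Z
10 -> Z


Result: ZYZZ


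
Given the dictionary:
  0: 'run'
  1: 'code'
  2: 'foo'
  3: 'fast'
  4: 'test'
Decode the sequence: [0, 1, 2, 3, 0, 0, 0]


Look up each index in the dictionary:
  0 -> 'run'
  1 -> 'code'
  2 -> 'foo'
  3 -> 'fast'
  0 -> 'run'
  0 -> 'run'
  0 -> 'run'

Decoded: "run code foo fast run run run"


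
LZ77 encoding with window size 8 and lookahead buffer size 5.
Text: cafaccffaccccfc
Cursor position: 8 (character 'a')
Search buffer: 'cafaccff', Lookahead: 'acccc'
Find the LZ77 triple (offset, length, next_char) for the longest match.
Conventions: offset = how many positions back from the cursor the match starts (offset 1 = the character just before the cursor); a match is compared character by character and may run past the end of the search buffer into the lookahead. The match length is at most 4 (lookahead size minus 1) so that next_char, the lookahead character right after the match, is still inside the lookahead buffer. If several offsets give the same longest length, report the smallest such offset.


Try each offset into the search buffer:
  offset=1 (pos 7, char 'f'): match length 0
  offset=2 (pos 6, char 'f'): match length 0
  offset=3 (pos 5, char 'c'): match length 0
  offset=4 (pos 4, char 'c'): match length 0
  offset=5 (pos 3, char 'a'): match length 3
  offset=6 (pos 2, char 'f'): match length 0
  offset=7 (pos 1, char 'a'): match length 1
  offset=8 (pos 0, char 'c'): match length 0
Longest match has length 3 at offset 5.
next_char = character at position 8 + 3 = 11 -> 'c'

Best match: offset=5, length=3 (matching 'acc' starting at position 3)
LZ77 triple: (5, 3, 'c')


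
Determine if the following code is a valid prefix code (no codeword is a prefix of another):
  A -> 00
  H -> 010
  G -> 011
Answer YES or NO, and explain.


Checking each pair (does one codeword prefix another?):
  A='00' vs H='010': no prefix
  A='00' vs G='011': no prefix
  H='010' vs A='00': no prefix
  H='010' vs G='011': no prefix
  G='011' vs A='00': no prefix
  G='011' vs H='010': no prefix
No violation found over all pairs.

YES -- this is a valid prefix code. No codeword is a prefix of any other codeword.


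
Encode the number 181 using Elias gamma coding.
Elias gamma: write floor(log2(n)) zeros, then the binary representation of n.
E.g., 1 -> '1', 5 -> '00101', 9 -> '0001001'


num_bits = floor(log2(181)) + 1 = 8
leading_zeros = num_bits - 1 = 7
binary(181) = 10110101

Elias gamma(181) = '0000000' + '10110101' = 000000010110101 (15 bits)


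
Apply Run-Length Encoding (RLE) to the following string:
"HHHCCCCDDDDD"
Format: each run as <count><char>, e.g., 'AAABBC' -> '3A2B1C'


Scanning runs left to right:
  i=0: run of 'H' x 3 -> '3H'
  i=3: run of 'C' x 4 -> '4C'
  i=7: run of 'D' x 5 -> '5D'

RLE = 3H4C5D


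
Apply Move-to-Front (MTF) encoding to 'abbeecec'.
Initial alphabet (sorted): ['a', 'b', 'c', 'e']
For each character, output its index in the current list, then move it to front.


MTF encoding:
'a': index 0 in ['a', 'b', 'c', 'e'] -> ['a', 'b', 'c', 'e']
'b': index 1 in ['a', 'b', 'c', 'e'] -> ['b', 'a', 'c', 'e']
'b': index 0 in ['b', 'a', 'c', 'e'] -> ['b', 'a', 'c', 'e']
'e': index 3 in ['b', 'a', 'c', 'e'] -> ['e', 'b', 'a', 'c']
'e': index 0 in ['e', 'b', 'a', 'c'] -> ['e', 'b', 'a', 'c']
'c': index 3 in ['e', 'b', 'a', 'c'] -> ['c', 'e', 'b', 'a']
'e': index 1 in ['c', 'e', 'b', 'a'] -> ['e', 'c', 'b', 'a']
'c': index 1 in ['e', 'c', 'b', 'a'] -> ['c', 'e', 'b', 'a']


Output: [0, 1, 0, 3, 0, 3, 1, 1]


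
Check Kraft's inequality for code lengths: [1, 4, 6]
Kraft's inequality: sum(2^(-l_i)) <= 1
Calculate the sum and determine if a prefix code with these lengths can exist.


Sum = 2^(-1) + 2^(-4) + 2^(-6)
    = 0.5 + 0.0625 + 0.015625
    = 37/64 = 0.578125
Since 0.578125 <= 1, Kraft's inequality IS satisfied.
A prefix code with these lengths CAN exist.

Kraft sum = 0.578125. Satisfied.


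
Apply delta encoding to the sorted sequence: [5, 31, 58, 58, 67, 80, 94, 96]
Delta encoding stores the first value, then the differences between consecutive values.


First value: 5
Deltas:
  31 - 5 = 26
  58 - 31 = 27
  58 - 58 = 0
  67 - 58 = 9
  80 - 67 = 13
  94 - 80 = 14
  96 - 94 = 2


Delta encoded: [5, 26, 27, 0, 9, 13, 14, 2]


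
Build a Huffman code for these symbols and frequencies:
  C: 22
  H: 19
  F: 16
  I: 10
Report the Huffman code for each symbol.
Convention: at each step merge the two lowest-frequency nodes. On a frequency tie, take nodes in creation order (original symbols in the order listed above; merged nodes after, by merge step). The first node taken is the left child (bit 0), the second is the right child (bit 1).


Huffman tree construction:
Step 1: Merge I(10) + F(16) = 26
Step 2: Merge H(19) + C(22) = 41
Step 3: Merge (I+F)(26) + (H+C)(41) = 67
Read each symbol's code off the tree from the root (left child = 0, right child = 1).

Codes:
  C: 11 (length 2)
  H: 10 (length 2)
  F: 01 (length 2)
  I: 00 (length 2)
Average code length: 134/67 = 2.0000 bits/symbol


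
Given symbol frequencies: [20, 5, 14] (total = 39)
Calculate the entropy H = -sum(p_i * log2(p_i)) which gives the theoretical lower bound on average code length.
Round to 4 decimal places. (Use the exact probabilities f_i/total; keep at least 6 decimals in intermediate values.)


Per-symbol terms -p_i * log2(p_i) with p_i = f_i/39:
  p = 20/39 = 0.512821: log2(p) = -0.963474, -p*log2(p) = 0.494089
  p = 5/39 = 0.128205: log2(p) = -2.963474, -p*log2(p) = 0.379933
  p = 14/39 = 0.358974: log2(p) = -1.478047, -p*log2(p) = 0.530581
H = 0.494089 + 0.379933 + 0.530581 = 1.404603

H = 1.4046 bits/symbol


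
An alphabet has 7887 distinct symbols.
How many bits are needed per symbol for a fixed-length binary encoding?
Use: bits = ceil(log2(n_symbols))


log2(7887) = 12.9453
Bracket: 2^12 = 4096 < 7887 <= 2^13 = 8192
So ceil(log2(7887)) = 13

bits = ceil(log2(7887)) = ceil(12.9453) = 13 bits


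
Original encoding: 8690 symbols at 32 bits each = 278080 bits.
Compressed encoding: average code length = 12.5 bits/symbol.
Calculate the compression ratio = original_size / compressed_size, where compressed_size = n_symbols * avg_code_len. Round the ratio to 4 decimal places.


original_size = n_symbols * orig_bits = 8690 * 32 = 278080 bits
compressed_size = n_symbols * avg_code_len = 8690 * 12.5 = 108625.0 bits
ratio = original_size / compressed_size = 278080 / 108625.0 = 2.56

Compression ratio = 2.56


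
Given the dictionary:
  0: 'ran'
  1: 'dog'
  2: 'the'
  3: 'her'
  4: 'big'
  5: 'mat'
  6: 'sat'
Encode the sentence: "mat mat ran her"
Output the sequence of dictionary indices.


Look up each word in the dictionary:
  'mat' -> 5
  'mat' -> 5
  'ran' -> 0
  'her' -> 3

Encoded: [5, 5, 0, 3]


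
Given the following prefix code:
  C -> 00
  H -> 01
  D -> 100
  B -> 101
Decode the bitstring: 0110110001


Decoding step by step:
Bits 01 -> H
Bits 101 -> B
Bits 100 -> D
Bits 01 -> H


Decoded message: HBDH


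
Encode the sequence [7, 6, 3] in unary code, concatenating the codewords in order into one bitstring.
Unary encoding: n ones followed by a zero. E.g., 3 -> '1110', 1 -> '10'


Encode each number as n ones followed by a terminating 0:
  7 -> 11111110 (8 bits)
  6 -> 1111110 (7 bits)
  3 -> 1110 (4 bits)
Total length = 8 + 7 + 4 = 19 bits.

Unary([7, 6, 3]) = 1111111011111101110 (19 bits)


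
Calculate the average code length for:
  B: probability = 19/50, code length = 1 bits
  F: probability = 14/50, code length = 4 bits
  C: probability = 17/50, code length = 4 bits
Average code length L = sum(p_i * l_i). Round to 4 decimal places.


Weighted contributions p_i * l_i:
  B: (19/50) * 1 = 19/50
  F: (14/50) * 4 = 56/50
  C: (17/50) * 4 = 68/50
Sum = (19 + 56 + 68)/50 = 143/50

L = 143/50 = 2.8600 bits/symbol


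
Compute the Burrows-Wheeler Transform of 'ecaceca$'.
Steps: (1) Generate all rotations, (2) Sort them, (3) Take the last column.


Rotations (sorted):
  0: $ecaceca -> last char: a
  1: a$ecacec -> last char: c
  2: aceca$ec -> last char: c
  3: ca$ecace -> last char: e
  4: caceca$e -> last char: e
  5: ceca$eca -> last char: a
  6: eca$ecac -> last char: c
  7: ecaceca$ -> last char: $


BWT = acceeac$


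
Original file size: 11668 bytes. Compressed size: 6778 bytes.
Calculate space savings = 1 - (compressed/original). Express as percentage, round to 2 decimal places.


ratio = compressed/original = 6778/11668 = 0.580905
savings = 1 - ratio = 1 - 0.580905 = 0.419095
as a percentage: 0.419095 * 100 = 41.91%

Space savings = 1 - 6778/11668 = 41.91%


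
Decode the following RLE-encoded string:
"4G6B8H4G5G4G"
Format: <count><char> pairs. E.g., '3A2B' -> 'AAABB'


Expanding each <count><char> pair:
  4G -> 'GGGG'
  6B -> 'BBBBBB'
  8H -> 'HHHHHHHH'
  4G -> 'GGGG'
  5G -> 'GGGGG'
  4G -> 'GGGG'

Decoded = GGGGBBBBBBHHHHHHHHGGGGGGGGGGGGG


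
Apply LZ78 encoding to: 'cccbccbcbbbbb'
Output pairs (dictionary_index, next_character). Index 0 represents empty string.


LZ78 encoding steps:
Dictionary: {0: ''}
Step 1: w='' (idx 0), next='c' -> output (0, 'c'), add 'c' as idx 1
Step 2: w='c' (idx 1), next='c' -> output (1, 'c'), add 'cc' as idx 2
Step 3: w='' (idx 0), next='b' -> output (0, 'b'), add 'b' as idx 3
Step 4: w='cc' (idx 2), next='b' -> output (2, 'b'), add 'ccb' as idx 4
Step 5: w='c' (idx 1), next='b' -> output (1, 'b'), add 'cb' as idx 5
Step 6: w='b' (idx 3), next='b' -> output (3, 'b'), add 'bb' as idx 6
Step 7: w='bb' (idx 6), end of input -> output (6, '')


Encoded: [(0, 'c'), (1, 'c'), (0, 'b'), (2, 'b'), (1, 'b'), (3, 'b'), (6, '')]


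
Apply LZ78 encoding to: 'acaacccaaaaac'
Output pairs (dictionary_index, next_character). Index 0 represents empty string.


LZ78 encoding steps:
Dictionary: {0: ''}
Step 1: w='' (idx 0), next='a' -> output (0, 'a'), add 'a' as idx 1
Step 2: w='' (idx 0), next='c' -> output (0, 'c'), add 'c' as idx 2
Step 3: w='a' (idx 1), next='a' -> output (1, 'a'), add 'aa' as idx 3
Step 4: w='c' (idx 2), next='c' -> output (2, 'c'), add 'cc' as idx 4
Step 5: w='c' (idx 2), next='a' -> output (2, 'a'), add 'ca' as idx 5
Step 6: w='aa' (idx 3), next='a' -> output (3, 'a'), add 'aaa' as idx 6
Step 7: w='a' (idx 1), next='c' -> output (1, 'c'), add 'ac' as idx 7


Encoded: [(0, 'a'), (0, 'c'), (1, 'a'), (2, 'c'), (2, 'a'), (3, 'a'), (1, 'c')]


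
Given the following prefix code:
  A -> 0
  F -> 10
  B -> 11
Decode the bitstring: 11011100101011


Decoding step by step:
Bits 11 -> B
Bits 0 -> A
Bits 11 -> B
Bits 10 -> F
Bits 0 -> A
Bits 10 -> F
Bits 10 -> F
Bits 11 -> B


Decoded message: BABFAFFB


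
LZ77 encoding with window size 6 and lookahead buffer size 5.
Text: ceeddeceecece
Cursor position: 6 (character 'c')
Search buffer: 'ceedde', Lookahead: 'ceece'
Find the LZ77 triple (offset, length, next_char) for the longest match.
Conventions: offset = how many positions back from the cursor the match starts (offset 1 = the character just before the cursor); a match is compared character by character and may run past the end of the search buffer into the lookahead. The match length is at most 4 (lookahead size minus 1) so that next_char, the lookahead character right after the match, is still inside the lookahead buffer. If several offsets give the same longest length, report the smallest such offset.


Try each offset into the search buffer:
  offset=1 (pos 5, char 'e'): match length 0
  offset=2 (pos 4, char 'd'): match length 0
  offset=3 (pos 3, char 'd'): match length 0
  offset=4 (pos 2, char 'e'): match length 0
  offset=5 (pos 1, char 'e'): match length 0
  offset=6 (pos 0, char 'c'): match length 3
Longest match has length 3 at offset 6.
next_char = character at position 6 + 3 = 9 -> 'c'

Best match: offset=6, length=3 (matching 'cee' starting at position 0)
LZ77 triple: (6, 3, 'c')


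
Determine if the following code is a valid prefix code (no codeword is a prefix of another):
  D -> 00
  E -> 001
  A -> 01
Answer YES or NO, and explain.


Checking each pair (does one codeword prefix another?):
  D='00' vs E='001': prefix -- VIOLATION

NO -- this is NOT a valid prefix code. D (00) is a prefix of E (001).


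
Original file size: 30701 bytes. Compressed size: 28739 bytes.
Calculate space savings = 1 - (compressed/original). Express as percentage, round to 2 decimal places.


ratio = compressed/original = 28739/30701 = 0.936093
savings = 1 - ratio = 1 - 0.936093 = 0.063907
as a percentage: 0.063907 * 100 = 6.39%

Space savings = 1 - 28739/30701 = 6.39%


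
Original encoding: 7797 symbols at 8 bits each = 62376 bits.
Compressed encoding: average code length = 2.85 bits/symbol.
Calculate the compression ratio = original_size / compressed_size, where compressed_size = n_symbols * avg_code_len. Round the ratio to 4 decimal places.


original_size = n_symbols * orig_bits = 7797 * 8 = 62376 bits
compressed_size = n_symbols * avg_code_len = 7797 * 2.85 = 22221.45 bits
ratio = original_size / compressed_size = 62376 / 22221.45 = 2.807

Compression ratio = 2.807


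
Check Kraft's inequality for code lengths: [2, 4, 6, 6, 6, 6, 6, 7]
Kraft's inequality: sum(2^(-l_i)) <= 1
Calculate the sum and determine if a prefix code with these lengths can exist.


Sum = 2^(-2) + 2^(-4) + 2^(-6) + 2^(-6) + 2^(-6) + 2^(-6) + 2^(-6) + 2^(-7)
    = 0.25 + 0.0625 + 0.015625 + 0.015625 + 0.015625 + 0.015625 + 0.015625 + 0.0078125
    = 51/128 = 0.3984375
Since 0.3984375 <= 1, Kraft's inequality IS satisfied.
A prefix code with these lengths CAN exist.

Kraft sum = 0.3984375. Satisfied.


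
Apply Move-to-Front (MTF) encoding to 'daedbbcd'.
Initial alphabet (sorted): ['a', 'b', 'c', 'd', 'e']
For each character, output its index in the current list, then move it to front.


MTF encoding:
'd': index 3 in ['a', 'b', 'c', 'd', 'e'] -> ['d', 'a', 'b', 'c', 'e']
'a': index 1 in ['d', 'a', 'b', 'c', 'e'] -> ['a', 'd', 'b', 'c', 'e']
'e': index 4 in ['a', 'd', 'b', 'c', 'e'] -> ['e', 'a', 'd', 'b', 'c']
'd': index 2 in ['e', 'a', 'd', 'b', 'c'] -> ['d', 'e', 'a', 'b', 'c']
'b': index 3 in ['d', 'e', 'a', 'b', 'c'] -> ['b', 'd', 'e', 'a', 'c']
'b': index 0 in ['b', 'd', 'e', 'a', 'c'] -> ['b', 'd', 'e', 'a', 'c']
'c': index 4 in ['b', 'd', 'e', 'a', 'c'] -> ['c', 'b', 'd', 'e', 'a']
'd': index 2 in ['c', 'b', 'd', 'e', 'a'] -> ['d', 'c', 'b', 'e', 'a']


Output: [3, 1, 4, 2, 3, 0, 4, 2]


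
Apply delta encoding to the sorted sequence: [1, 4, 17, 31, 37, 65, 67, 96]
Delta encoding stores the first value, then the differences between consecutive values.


First value: 1
Deltas:
  4 - 1 = 3
  17 - 4 = 13
  31 - 17 = 14
  37 - 31 = 6
  65 - 37 = 28
  67 - 65 = 2
  96 - 67 = 29


Delta encoded: [1, 3, 13, 14, 6, 28, 2, 29]


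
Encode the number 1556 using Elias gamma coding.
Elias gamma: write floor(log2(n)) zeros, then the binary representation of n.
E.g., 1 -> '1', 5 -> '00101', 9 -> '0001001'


num_bits = floor(log2(1556)) + 1 = 11
leading_zeros = num_bits - 1 = 10
binary(1556) = 11000010100

Elias gamma(1556) = '0000000000' + '11000010100' = 000000000011000010100 (21 bits)


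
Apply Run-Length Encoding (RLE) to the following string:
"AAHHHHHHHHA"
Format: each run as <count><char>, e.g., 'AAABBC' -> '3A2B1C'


Scanning runs left to right:
  i=0: run of 'A' x 2 -> '2A'
  i=2: run of 'H' x 8 -> '8H'
  i=10: run of 'A' x 1 -> '1A'

RLE = 2A8H1A


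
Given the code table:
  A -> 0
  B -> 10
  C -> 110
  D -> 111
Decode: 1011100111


Decoding:
10 -> B
111 -> D
0 -> A
0 -> A
111 -> D


Result: BDAAD


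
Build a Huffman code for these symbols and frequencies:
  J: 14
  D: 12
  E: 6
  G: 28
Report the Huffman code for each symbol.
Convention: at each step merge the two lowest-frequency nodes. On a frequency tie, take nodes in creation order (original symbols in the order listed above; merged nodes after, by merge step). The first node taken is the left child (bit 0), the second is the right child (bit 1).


Huffman tree construction:
Step 1: Merge E(6) + D(12) = 18
Step 2: Merge J(14) + (E+D)(18) = 32
Step 3: Merge G(28) + (J+(E+D))(32) = 60
Read each symbol's code off the tree from the root (left child = 0, right child = 1).

Codes:
  J: 10 (length 2)
  D: 111 (length 3)
  E: 110 (length 3)
  G: 0 (length 1)
Average code length: 110/60 = 1.8333 bits/symbol


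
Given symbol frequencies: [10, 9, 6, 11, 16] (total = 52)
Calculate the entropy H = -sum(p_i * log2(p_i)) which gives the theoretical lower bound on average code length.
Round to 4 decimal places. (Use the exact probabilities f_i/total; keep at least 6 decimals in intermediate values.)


Per-symbol terms -p_i * log2(p_i) with p_i = f_i/52:
  p = 10/52 = 0.192308: log2(p) = -2.378512, -p*log2(p) = 0.457406
  p = 9/52 = 0.173077: log2(p) = -2.530515, -p*log2(p) = 0.437974
  p = 6/52 = 0.115385: log2(p) = -3.115477, -p*log2(p) = 0.359478
  p = 11/52 = 0.211538: log2(p) = -2.241008, -p*log2(p) = 0.474059
  p = 16/52 = 0.307692: log2(p) = -1.700440, -p*log2(p) = 0.523212
H = 0.457406 + 0.437974 + 0.359478 + 0.474059 + 0.523212 = 2.252129

H = 2.2521 bits/symbol


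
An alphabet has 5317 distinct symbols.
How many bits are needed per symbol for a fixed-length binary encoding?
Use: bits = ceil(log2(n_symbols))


log2(5317) = 12.3764
Bracket: 2^12 = 4096 < 5317 <= 2^13 = 8192
So ceil(log2(5317)) = 13

bits = ceil(log2(5317)) = ceil(12.3764) = 13 bits


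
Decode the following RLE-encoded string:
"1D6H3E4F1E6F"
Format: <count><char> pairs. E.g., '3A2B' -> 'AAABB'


Expanding each <count><char> pair:
  1D -> 'D'
  6H -> 'HHHHHH'
  3E -> 'EEE'
  4F -> 'FFFF'
  1E -> 'E'
  6F -> 'FFFFFF'

Decoded = DHHHHHHEEEFFFFEFFFFFF


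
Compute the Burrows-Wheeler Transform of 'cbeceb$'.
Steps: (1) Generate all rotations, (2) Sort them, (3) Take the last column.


Rotations (sorted):
  0: $cbeceb -> last char: b
  1: b$cbece -> last char: e
  2: beceb$c -> last char: c
  3: cbeceb$ -> last char: $
  4: ceb$cbe -> last char: e
  5: eb$cbec -> last char: c
  6: eceb$cb -> last char: b


BWT = bec$ecb


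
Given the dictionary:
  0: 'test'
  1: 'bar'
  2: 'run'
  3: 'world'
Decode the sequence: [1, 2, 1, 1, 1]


Look up each index in the dictionary:
  1 -> 'bar'
  2 -> 'run'
  1 -> 'bar'
  1 -> 'bar'
  1 -> 'bar'

Decoded: "bar run bar bar bar"


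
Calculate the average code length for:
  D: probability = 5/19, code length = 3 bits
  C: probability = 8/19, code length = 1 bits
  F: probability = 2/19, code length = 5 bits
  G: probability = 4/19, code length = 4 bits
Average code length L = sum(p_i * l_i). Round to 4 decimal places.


Weighted contributions p_i * l_i:
  D: (5/19) * 3 = 15/19
  C: (8/19) * 1 = 8/19
  F: (2/19) * 5 = 10/19
  G: (4/19) * 4 = 16/19
Sum = (15 + 8 + 10 + 16)/19 = 49/19

L = 49/19 = 2.5789 bits/symbol


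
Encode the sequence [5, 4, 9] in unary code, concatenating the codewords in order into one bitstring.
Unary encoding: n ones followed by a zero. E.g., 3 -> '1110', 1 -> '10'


Encode each number as n ones followed by a terminating 0:
  5 -> 111110 (6 bits)
  4 -> 11110 (5 bits)
  9 -> 1111111110 (10 bits)
Total length = 6 + 5 + 10 = 21 bits.

Unary([5, 4, 9]) = 111110111101111111110 (21 bits)


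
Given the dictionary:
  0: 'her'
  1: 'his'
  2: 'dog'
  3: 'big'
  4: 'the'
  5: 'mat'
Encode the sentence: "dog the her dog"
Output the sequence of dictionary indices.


Look up each word in the dictionary:
  'dog' -> 2
  'the' -> 4
  'her' -> 0
  'dog' -> 2

Encoded: [2, 4, 0, 2]


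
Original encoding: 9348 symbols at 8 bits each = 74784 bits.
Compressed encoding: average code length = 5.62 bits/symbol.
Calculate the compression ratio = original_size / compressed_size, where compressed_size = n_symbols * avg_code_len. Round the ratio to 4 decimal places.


original_size = n_symbols * orig_bits = 9348 * 8 = 74784 bits
compressed_size = n_symbols * avg_code_len = 9348 * 5.62 = 52535.76 bits
ratio = original_size / compressed_size = 74784 / 52535.76 = 1.4235

Compression ratio = 1.4235


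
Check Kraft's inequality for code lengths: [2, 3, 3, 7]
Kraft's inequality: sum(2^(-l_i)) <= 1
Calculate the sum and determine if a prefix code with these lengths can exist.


Sum = 2^(-2) + 2^(-3) + 2^(-3) + 2^(-7)
    = 0.25 + 0.125 + 0.125 + 0.0078125
    = 65/128 = 0.5078125
Since 0.5078125 <= 1, Kraft's inequality IS satisfied.
A prefix code with these lengths CAN exist.

Kraft sum = 0.5078125. Satisfied.


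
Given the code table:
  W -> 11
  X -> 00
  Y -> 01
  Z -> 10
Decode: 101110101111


Decoding:
10 -> Z
11 -> W
10 -> Z
10 -> Z
11 -> W
11 -> W


Result: ZWZZWW


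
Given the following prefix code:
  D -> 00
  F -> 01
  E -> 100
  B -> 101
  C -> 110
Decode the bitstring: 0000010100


Decoding step by step:
Bits 00 -> D
Bits 00 -> D
Bits 01 -> F
Bits 01 -> F
Bits 00 -> D


Decoded message: DDFFD


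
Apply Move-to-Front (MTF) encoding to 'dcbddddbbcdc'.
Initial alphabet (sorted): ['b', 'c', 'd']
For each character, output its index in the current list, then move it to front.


MTF encoding:
'd': index 2 in ['b', 'c', 'd'] -> ['d', 'b', 'c']
'c': index 2 in ['d', 'b', 'c'] -> ['c', 'd', 'b']
'b': index 2 in ['c', 'd', 'b'] -> ['b', 'c', 'd']
'd': index 2 in ['b', 'c', 'd'] -> ['d', 'b', 'c']
'd': index 0 in ['d', 'b', 'c'] -> ['d', 'b', 'c']
'd': index 0 in ['d', 'b', 'c'] -> ['d', 'b', 'c']
'd': index 0 in ['d', 'b', 'c'] -> ['d', 'b', 'c']
'b': index 1 in ['d', 'b', 'c'] -> ['b', 'd', 'c']
'b': index 0 in ['b', 'd', 'c'] -> ['b', 'd', 'c']
'c': index 2 in ['b', 'd', 'c'] -> ['c', 'b', 'd']
'd': index 2 in ['c', 'b', 'd'] -> ['d', 'c', 'b']
'c': index 1 in ['d', 'c', 'b'] -> ['c', 'd', 'b']


Output: [2, 2, 2, 2, 0, 0, 0, 1, 0, 2, 2, 1]


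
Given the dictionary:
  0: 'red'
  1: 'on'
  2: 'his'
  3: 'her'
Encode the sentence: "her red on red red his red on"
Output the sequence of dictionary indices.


Look up each word in the dictionary:
  'her' -> 3
  'red' -> 0
  'on' -> 1
  'red' -> 0
  'red' -> 0
  'his' -> 2
  'red' -> 0
  'on' -> 1

Encoded: [3, 0, 1, 0, 0, 2, 0, 1]
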